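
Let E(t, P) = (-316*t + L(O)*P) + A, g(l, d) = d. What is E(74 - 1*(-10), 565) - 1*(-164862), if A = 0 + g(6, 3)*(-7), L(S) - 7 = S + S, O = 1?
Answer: 143382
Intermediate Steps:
L(S) = 7 + 2*S (L(S) = 7 + (S + S) = 7 + 2*S)
A = -21 (A = 0 + 3*(-7) = 0 - 21 = -21)
E(t, P) = -21 - 316*t + 9*P (E(t, P) = (-316*t + (7 + 2*1)*P) - 21 = (-316*t + (7 + 2)*P) - 21 = (-316*t + 9*P) - 21 = -21 - 316*t + 9*P)
E(74 - 1*(-10), 565) - 1*(-164862) = (-21 - 316*(74 - 1*(-10)) + 9*565) - 1*(-164862) = (-21 - 316*(74 + 10) + 5085) + 164862 = (-21 - 316*84 + 5085) + 164862 = (-21 - 26544 + 5085) + 164862 = -21480 + 164862 = 143382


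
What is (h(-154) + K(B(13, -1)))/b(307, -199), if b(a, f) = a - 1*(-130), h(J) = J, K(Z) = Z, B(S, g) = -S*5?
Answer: -219/437 ≈ -0.50114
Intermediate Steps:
B(S, g) = -5*S
b(a, f) = 130 + a (b(a, f) = a + 130 = 130 + a)
(h(-154) + K(B(13, -1)))/b(307, -199) = (-154 - 5*13)/(130 + 307) = (-154 - 65)/437 = -219*1/437 = -219/437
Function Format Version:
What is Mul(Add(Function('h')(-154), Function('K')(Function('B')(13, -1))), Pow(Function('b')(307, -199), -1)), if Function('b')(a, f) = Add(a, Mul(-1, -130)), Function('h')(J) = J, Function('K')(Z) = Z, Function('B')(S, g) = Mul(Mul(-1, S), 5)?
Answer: Rational(-219, 437) ≈ -0.50114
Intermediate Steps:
Function('B')(S, g) = Mul(-5, S)
Function('b')(a, f) = Add(130, a) (Function('b')(a, f) = Add(a, 130) = Add(130, a))
Mul(Add(Function('h')(-154), Function('K')(Function('B')(13, -1))), Pow(Function('b')(307, -199), -1)) = Mul(Add(-154, Mul(-5, 13)), Pow(Add(130, 307), -1)) = Mul(Add(-154, -65), Pow(437, -1)) = Mul(-219, Rational(1, 437)) = Rational(-219, 437)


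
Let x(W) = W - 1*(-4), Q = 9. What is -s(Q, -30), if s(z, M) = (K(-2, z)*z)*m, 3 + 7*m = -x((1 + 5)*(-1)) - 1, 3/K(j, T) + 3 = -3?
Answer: -9/7 ≈ -1.2857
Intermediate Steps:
K(j, T) = -½ (K(j, T) = 3/(-3 - 3) = 3/(-6) = 3*(-⅙) = -½)
x(W) = 4 + W (x(W) = W + 4 = 4 + W)
m = -2/7 (m = -3/7 + (-(4 + (1 + 5)*(-1)) - 1)/7 = -3/7 + (-(4 + 6*(-1)) - 1)/7 = -3/7 + (-(4 - 6) - 1)/7 = -3/7 + (-1*(-2) - 1)/7 = -3/7 + (2 - 1)/7 = -3/7 + (⅐)*1 = -3/7 + ⅐ = -2/7 ≈ -0.28571)
s(z, M) = z/7 (s(z, M) = -z/2*(-2/7) = z/7)
-s(Q, -30) = -9/7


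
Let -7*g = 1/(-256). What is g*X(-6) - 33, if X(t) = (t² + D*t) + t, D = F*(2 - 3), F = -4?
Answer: -29565/896 ≈ -32.997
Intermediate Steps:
g = 1/1792 (g = -⅐/(-256) = -⅐*(-1/256) = 1/1792 ≈ 0.00055804)
D = 4 (D = -4*(2 - 3) = -4*(-1) = 4)
X(t) = t² + 5*t (X(t) = (t² + 4*t) + t = t² + 5*t)
g*X(-6) - 33 = (-6*(5 - 6))/1792 - 33 = (-6*(-1))/1792 - 33 = (1/1792)*6 - 33 = 3/896 - 33 = -29565/896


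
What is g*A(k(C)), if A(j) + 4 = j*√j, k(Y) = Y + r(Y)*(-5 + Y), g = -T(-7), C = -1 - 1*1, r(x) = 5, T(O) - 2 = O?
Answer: -20 - 185*I*√37 ≈ -20.0 - 1125.3*I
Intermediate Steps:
T(O) = 2 + O
C = -2 (C = -1 - 1 = -2)
g = 5 (g = -(2 - 7) = -1*(-5) = 5)
k(Y) = -25 + 6*Y (k(Y) = Y + 5*(-5 + Y) = Y + (-25 + 5*Y) = -25 + 6*Y)
A(j) = -4 + j^(3/2) (A(j) = -4 + j*√j = -4 + j^(3/2))
g*A(k(C)) = 5*(-4 + (-25 + 6*(-2))^(3/2)) = 5*(-4 + (-25 - 12)^(3/2)) = 5*(-4 + (-37)^(3/2)) = 5*(-4 - 37*I*√37) = -20 - 185*I*√37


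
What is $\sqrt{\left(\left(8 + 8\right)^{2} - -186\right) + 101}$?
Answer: $\sqrt{543} \approx 23.302$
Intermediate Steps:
$\sqrt{\left(\left(8 + 8\right)^{2} - -186\right) + 101} = \sqrt{\left(16^{2} + 186\right) + 101} = \sqrt{\left(256 + 186\right) + 101} = \sqrt{442 + 101} = \sqrt{543}$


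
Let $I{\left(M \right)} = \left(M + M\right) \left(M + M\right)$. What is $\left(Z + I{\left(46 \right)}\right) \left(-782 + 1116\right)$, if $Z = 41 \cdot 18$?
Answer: $3073468$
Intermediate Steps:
$Z = 738$
$I{\left(M \right)} = 4 M^{2}$ ($I{\left(M \right)} = 2 M 2 M = 4 M^{2}$)
$\left(Z + I{\left(46 \right)}\right) \left(-782 + 1116\right) = \left(738 + 4 \cdot 46^{2}\right) \left(-782 + 1116\right) = \left(738 + 4 \cdot 2116\right) 334 = \left(738 + 8464\right) 334 = 9202 \cdot 334 = 3073468$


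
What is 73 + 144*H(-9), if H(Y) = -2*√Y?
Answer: 73 - 864*I ≈ 73.0 - 864.0*I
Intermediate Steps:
73 + 144*H(-9) = 73 + 144*(-6*I) = 73 - 864*I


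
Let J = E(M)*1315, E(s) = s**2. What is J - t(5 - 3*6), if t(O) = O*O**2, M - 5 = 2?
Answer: 66632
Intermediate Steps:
M = 7 (M = 5 + 2 = 7)
t(O) = O**3
J = 64435 (J = 7**2*1315 = 49*1315 = 64435)
J - t(5 - 3*6) = 64435 - (5 - 3*6)**3 = 64435 - (5 - 18)**3 = 64435 - 1*(-13)**3 = 64435 - 1*(-2197) = 64435 + 2197 = 66632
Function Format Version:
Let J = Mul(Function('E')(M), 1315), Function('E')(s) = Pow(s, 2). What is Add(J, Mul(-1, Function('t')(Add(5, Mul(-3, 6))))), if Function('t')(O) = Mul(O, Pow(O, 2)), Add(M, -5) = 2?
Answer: 66632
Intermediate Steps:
M = 7 (M = Add(5, 2) = 7)
Function('t')(O) = Pow(O, 3)
J = 64435 (J = Mul(Pow(7, 2), 1315) = Mul(49, 1315) = 64435)
Add(J, Mul(-1, Function('t')(Add(5, Mul(-3, 6))))) = Add(64435, Mul(-1, Pow(Add(5, Mul(-3, 6)), 3))) = Add(64435, Mul(-1, Pow(Add(5, -18), 3))) = Add(64435, Mul(-1, Pow(-13, 3))) = Add(64435, Mul(-1, -2197)) = Add(64435, 2197) = 66632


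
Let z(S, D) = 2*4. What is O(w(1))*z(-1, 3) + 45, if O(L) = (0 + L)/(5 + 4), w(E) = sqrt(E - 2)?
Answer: 45 + 8*I/9 ≈ 45.0 + 0.88889*I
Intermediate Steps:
z(S, D) = 8
w(E) = sqrt(-2 + E)
O(L) = L/9
O(w(1))*z(-1, 3) + 45 = (sqrt(-2 + 1)/9)*8 + 45 = (sqrt(-1)/9)*8 + 45 = (I/9)*8 + 45 = 8*I/9 + 45 = 45 + 8*I/9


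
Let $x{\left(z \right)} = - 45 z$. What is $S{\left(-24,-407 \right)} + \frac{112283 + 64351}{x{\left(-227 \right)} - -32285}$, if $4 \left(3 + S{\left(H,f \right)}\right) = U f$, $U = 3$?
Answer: $- \frac{12923991}{42500} \approx -304.09$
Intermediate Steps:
$S{\left(H,f \right)} = -3 + \frac{3 f}{4}$
$S{\left(-24,-407 \right)} + \frac{112283 + 64351}{x{\left(-227 \right)} - -32285} = \left(-3 + \frac{3}{4} \left(-407\right)\right) + \frac{112283 + 64351}{\left(-45\right) \left(-227\right) - -32285} = \left(-3 - \frac{1221}{4}\right) + \frac{176634}{10215 + \left(-27964 + 60249\right)} = - \frac{1233}{4} + \frac{176634}{10215 + 32285} = - \frac{1233}{4} + \frac{176634}{42500} = - \frac{1233}{4} + 176634 \cdot \frac{1}{42500} = - \frac{1233}{4} + \frac{88317}{21250} = - \frac{12923991}{42500}$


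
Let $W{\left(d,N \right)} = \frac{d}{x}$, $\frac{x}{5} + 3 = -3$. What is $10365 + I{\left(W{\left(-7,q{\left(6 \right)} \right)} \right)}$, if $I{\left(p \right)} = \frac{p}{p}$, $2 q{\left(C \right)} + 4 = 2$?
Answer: $10366$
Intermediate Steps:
$x = -30$ ($x = -15 + 5 \left(-3\right) = -15 - 15 = -30$)
$q{\left(C \right)} = -1$ ($q{\left(C \right)} = -2 + \frac{1}{2} \cdot 2 = -2 + 1 = -1$)
$W{\left(d,N \right)} = - \frac{d}{30}$ ($W{\left(d,N \right)} = \frac{d}{-30} = d \left(- \frac{1}{30}\right) = - \frac{d}{30}$)
$I{\left(p \right)} = 1$
$10365 + I{\left(W{\left(-7,q{\left(6 \right)} \right)} \right)} = 10365 + 1 = 10366$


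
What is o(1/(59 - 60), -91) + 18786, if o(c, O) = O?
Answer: 18695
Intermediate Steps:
o(1/(59 - 60), -91) + 18786 = -91 + 18786 = 18695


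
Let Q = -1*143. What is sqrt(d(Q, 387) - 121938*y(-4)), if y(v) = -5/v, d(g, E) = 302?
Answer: 7*I*sqrt(12418)/2 ≈ 390.03*I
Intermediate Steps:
Q = -143
sqrt(d(Q, 387) - 121938*y(-4)) = sqrt(302 - (-609690)/(-4)) = sqrt(302 - (-609690)*(-1)/4) = sqrt(302 - 121938*5/4) = sqrt(302 - 304845/2) = sqrt(-304241/2) = 7*I*sqrt(12418)/2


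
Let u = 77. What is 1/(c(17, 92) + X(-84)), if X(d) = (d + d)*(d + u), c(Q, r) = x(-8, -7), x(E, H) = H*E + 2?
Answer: 1/1234 ≈ 0.00081037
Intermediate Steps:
x(E, H) = 2 + E*H (x(E, H) = E*H + 2 = 2 + E*H)
c(Q, r) = 58 (c(Q, r) = 2 - 8*(-7) = 2 + 56 = 58)
X(d) = 2*d*(77 + d) (X(d) = (d + d)*(d + 77) = (2*d)*(77 + d) = 2*d*(77 + d))
1/(c(17, 92) + X(-84)) = 1/(58 + 2*(-84)*(77 - 84)) = 1/(58 + 2*(-84)*(-7)) = 1/(58 + 1176) = 1/1234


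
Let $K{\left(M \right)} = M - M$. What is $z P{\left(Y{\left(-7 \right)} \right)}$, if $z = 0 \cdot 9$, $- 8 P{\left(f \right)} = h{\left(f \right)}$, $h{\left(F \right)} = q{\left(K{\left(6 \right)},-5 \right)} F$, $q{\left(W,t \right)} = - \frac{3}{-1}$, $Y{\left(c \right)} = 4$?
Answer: $0$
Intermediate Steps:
$K{\left(M \right)} = 0$
$q{\left(W,t \right)} = 3$ ($q{\left(W,t \right)} = \left(-3\right) \left(-1\right) = 3$)
$h{\left(F \right)} = 3 F$
$P{\left(f \right)} = - \frac{3 f}{8}$
$z = 0$
$z P{\left(Y{\left(-7 \right)} \right)} = 0 \left(\left(- \frac{3}{8}\right) 4\right) = 0 \left(- \frac{3}{2}\right) = 0$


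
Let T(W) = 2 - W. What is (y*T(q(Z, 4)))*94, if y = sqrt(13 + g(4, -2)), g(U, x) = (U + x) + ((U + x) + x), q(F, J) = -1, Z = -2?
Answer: 282*sqrt(15) ≈ 1092.2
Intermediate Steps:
g(U, x) = 2*U + 3*x (g(U, x) = (U + x) + (U + 2*x) = 2*U + 3*x)
y = sqrt(15) (y = sqrt(13 + (2*4 + 3*(-2))) = sqrt(13 + (8 - 6)) = sqrt(13 + 2) = sqrt(15) ≈ 3.8730)
(y*T(q(Z, 4)))*94 = (sqrt(15)*(2 - 1*(-1)))*94 = (sqrt(15)*(2 + 1))*94 = (sqrt(15)*3)*94 = (3*sqrt(15))*94 = 282*sqrt(15)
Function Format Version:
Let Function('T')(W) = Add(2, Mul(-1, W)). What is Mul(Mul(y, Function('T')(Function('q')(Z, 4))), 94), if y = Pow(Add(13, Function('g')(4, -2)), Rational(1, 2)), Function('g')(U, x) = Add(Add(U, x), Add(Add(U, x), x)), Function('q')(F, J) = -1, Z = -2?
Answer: Mul(282, Pow(15, Rational(1, 2))) ≈ 1092.2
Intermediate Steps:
Function('g')(U, x) = Add(Mul(2, U), Mul(3, x)) (Function('g')(U, x) = Add(Add(U, x), Add(U, Mul(2, x))) = Add(Mul(2, U), Mul(3, x)))
y = Pow(15, Rational(1, 2)) (y = Pow(Add(13, Add(Mul(2, 4), Mul(3, -2))), Rational(1, 2)) = Pow(Add(13, Add(8, -6)), Rational(1, 2)) = Pow(Add(13, 2), Rational(1, 2)) = Pow(15, Rational(1, 2)) ≈ 3.8730)
Mul(Mul(y, Function('T')(Function('q')(Z, 4))), 94) = Mul(Mul(Pow(15, Rational(1, 2)), Add(2, Mul(-1, -1))), 94) = Mul(Mul(Pow(15, Rational(1, 2)), Add(2, 1)), 94) = Mul(Mul(Pow(15, Rational(1, 2)), 3), 94) = Mul(Mul(3, Pow(15, Rational(1, 2))), 94) = Mul(282, Pow(15, Rational(1, 2)))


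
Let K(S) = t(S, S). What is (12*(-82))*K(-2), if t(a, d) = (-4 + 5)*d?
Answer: 1968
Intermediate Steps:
t(a, d) = d (t(a, d) = 1*d = d)
K(S) = S
(12*(-82))*K(-2) = (12*(-82))*(-2) = -984*(-2) = 1968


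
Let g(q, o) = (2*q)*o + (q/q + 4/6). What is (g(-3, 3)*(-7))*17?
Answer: 5831/3 ≈ 1943.7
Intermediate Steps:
g(q, o) = 5/3 + 2*o*q (g(q, o) = 2*o*q + (1 + 4*(⅙)) = 2*o*q + (1 + ⅔) = 2*o*q + 5/3 = 5/3 + 2*o*q)
(g(-3, 3)*(-7))*17 = ((5/3 + 2*3*(-3))*(-7))*17 = ((5/3 - 18)*(-7))*17 = -49/3*(-7)*17 = (343/3)*17 = 5831/3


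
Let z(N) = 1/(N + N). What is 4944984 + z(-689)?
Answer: 6814187951/1378 ≈ 4.9450e+6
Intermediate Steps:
z(N) = 1/(2*N)
4944984 + z(-689) = 4944984 + (1/2)/(-689) = 4944984 + (1/2)*(-1/689) = 4944984 - 1/1378 = 6814187951/1378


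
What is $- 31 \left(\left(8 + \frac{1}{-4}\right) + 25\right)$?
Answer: $- \frac{4061}{4} \approx -1015.3$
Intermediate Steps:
$- 31 \left(\left(8 + \frac{1}{-4}\right) + 25\right) = - 31 \left(\left(8 - \frac{1}{4}\right) + 25\right) = - 31 \left(\frac{31}{4} + 25\right) = \left(-31\right) \frac{131}{4} = - \frac{4061}{4}$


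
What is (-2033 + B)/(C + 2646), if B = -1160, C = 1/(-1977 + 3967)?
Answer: -6354070/5265541 ≈ -1.2067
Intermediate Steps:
C = 1/1990 ≈ 0.00050251
(-2033 + B)/(C + 2646) = (-2033 - 1160)/(1/1990 + 2646) = -3193/5265541/1990 = -3193*1990/5265541 = -6354070/5265541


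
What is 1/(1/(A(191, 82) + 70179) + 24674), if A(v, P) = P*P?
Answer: 76903/1897504623 ≈ 4.0528e-5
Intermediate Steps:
A(v, P) = P**2
1/(1/(A(191, 82) + 70179) + 24674) = 1/(1/(82**2 + 70179) + 24674) = 1/(1/(6724 + 70179) + 24674) = 1/(1/76903 + 24674) = 1/(1897504623/76903) = 76903/1897504623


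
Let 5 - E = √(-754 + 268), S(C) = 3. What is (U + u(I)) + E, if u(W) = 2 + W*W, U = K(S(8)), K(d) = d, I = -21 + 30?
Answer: 91 - 9*I*√6 ≈ 91.0 - 22.045*I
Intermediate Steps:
I = 9
E = 5 - 9*I*√6 (E = 5 - √(-754 + 268) = 5 - √(-486) = 5 - 9*I*√6 ≈ 5.0 - 22.045*I)
U = 3
u(W) = 2 + W²
(U + u(I)) + E = (3 + (2 + 9²)) + (5 - 9*I*√6) = (3 + (2 + 81)) + (5 - 9*I*√6) = (3 + 83) + (5 - 9*I*√6) = 86 + (5 - 9*I*√6) = 91 - 9*I*√6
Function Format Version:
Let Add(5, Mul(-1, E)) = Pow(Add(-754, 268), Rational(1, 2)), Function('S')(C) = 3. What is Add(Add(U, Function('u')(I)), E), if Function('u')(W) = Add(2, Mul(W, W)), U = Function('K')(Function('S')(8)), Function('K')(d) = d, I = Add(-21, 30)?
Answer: Add(91, Mul(-9, I, Pow(6, Rational(1, 2)))) ≈ Add(91.000, Mul(-22.045, I))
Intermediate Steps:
I = 9
E = Add(5, Mul(-9, I, Pow(6, Rational(1, 2)))) (E = Add(5, Mul(-1, Pow(Add(-754, 268), Rational(1, 2)))) = Add(5, Mul(-1, Pow(-486, Rational(1, 2)))) = Add(5, Mul(-1, Mul(9, I, Pow(6, Rational(1, 2))))) = Add(5, Mul(-9, I, Pow(6, Rational(1, 2)))) ≈ Add(5.0000, Mul(-22.045, I)))
U = 3
Function('u')(W) = Add(2, Pow(W, 2))
Add(Add(U, Function('u')(I)), E) = Add(Add(3, Add(2, Pow(9, 2))), Add(5, Mul(-9, I, Pow(6, Rational(1, 2))))) = Add(Add(3, Add(2, 81)), Add(5, Mul(-9, I, Pow(6, Rational(1, 2))))) = Add(Add(3, 83), Add(5, Mul(-9, I, Pow(6, Rational(1, 2))))) = Add(86, Add(5, Mul(-9, I, Pow(6, Rational(1, 2))))) = Add(91, Mul(-9, I, Pow(6, Rational(1, 2))))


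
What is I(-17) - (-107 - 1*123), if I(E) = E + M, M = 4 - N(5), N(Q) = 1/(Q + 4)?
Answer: 1952/9 ≈ 216.89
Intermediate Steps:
N(Q) = 1/(4 + Q)
M = 35/9 (M = 4 - 1/(4 + 5) = 4 - 1/9 = 35/9 ≈ 3.8889)
I(E) = 35/9 + E (I(E) = E + 35/9 = 35/9 + E)
I(-17) - (-107 - 1*123) = (35/9 - 17) - (-107 - 1*123) = -118/9 - (-107 - 123) = -118/9 - 1*(-230) = -118/9 + 230 = 1952/9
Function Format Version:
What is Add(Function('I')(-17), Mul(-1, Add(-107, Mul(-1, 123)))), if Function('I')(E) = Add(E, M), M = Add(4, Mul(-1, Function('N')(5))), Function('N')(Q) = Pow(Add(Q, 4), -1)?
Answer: Rational(1952, 9) ≈ 216.89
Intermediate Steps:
Function('N')(Q) = Pow(Add(4, Q), -1)
M = Rational(35, 9) (M = Add(4, Mul(-1, Pow(Add(4, 5), -1))) = Add(4, Mul(-1, Pow(9, -1))) = Add(4, Mul(-1, Rational(1, 9))) = Add(4, Rational(-1, 9)) = Rational(35, 9) ≈ 3.8889)
Function('I')(E) = Add(Rational(35, 9), E) (Function('I')(E) = Add(E, Rational(35, 9)) = Add(Rational(35, 9), E))
Add(Function('I')(-17), Mul(-1, Add(-107, Mul(-1, 123)))) = Add(Add(Rational(35, 9), -17), Mul(-1, Add(-107, Mul(-1, 123)))) = Add(Rational(-118, 9), Mul(-1, Add(-107, -123))) = Add(Rational(-118, 9), Mul(-1, -230)) = Add(Rational(-118, 9), 230) = Rational(1952, 9)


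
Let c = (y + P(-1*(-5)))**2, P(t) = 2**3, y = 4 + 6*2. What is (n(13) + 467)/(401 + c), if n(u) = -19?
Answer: 448/977 ≈ 0.45855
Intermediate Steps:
y = 16 (y = 4 + 12 = 16)
P(t) = 8
c = 576 (c = (16 + 8)**2 = 24**2 = 576)
(n(13) + 467)/(401 + c) = (-19 + 467)/(401 + 576) = 448/977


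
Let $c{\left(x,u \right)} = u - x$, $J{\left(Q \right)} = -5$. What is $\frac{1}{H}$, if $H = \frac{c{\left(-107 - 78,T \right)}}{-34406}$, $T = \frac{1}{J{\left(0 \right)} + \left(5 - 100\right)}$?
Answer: $- \frac{3440600}{18499} \approx -185.99$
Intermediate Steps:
$T = - \frac{1}{100}$ ($T = \frac{1}{-5 + \left(5 - 100\right)} = \frac{1}{-5 - 95} = \frac{1}{-100} = - \frac{1}{100} \approx -0.01$)
$H = - \frac{18499}{3440600}$ ($H = \frac{- \frac{1}{100} - \left(-107 - 78\right)}{-34406} = \left(- \frac{1}{100} - \left(-107 - 78\right)\right) \left(- \frac{1}{34406}\right) = \left(- \frac{1}{100} - -185\right) \left(- \frac{1}{34406}\right) = \left(- \frac{1}{100} + 185\right) \left(- \frac{1}{34406}\right) = \frac{18499}{100} \left(- \frac{1}{34406}\right) = - \frac{18499}{3440600} \approx -0.0053767$)
$\frac{1}{H} = \frac{1}{- \frac{18499}{3440600}} = - \frac{3440600}{18499}$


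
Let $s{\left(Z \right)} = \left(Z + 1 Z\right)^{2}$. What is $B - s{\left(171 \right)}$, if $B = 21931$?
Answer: $-95033$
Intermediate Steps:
$s{\left(Z \right)} = 4 Z^{2}$ ($s{\left(Z \right)} = \left(Z + Z\right)^{2} = \left(2 Z\right)^{2} = 4 Z^{2}$)
$B - s{\left(171 \right)} = 21931 - 4 \cdot 171^{2} = 21931 - 4 \cdot 29241 = 21931 - 116964 = -95033$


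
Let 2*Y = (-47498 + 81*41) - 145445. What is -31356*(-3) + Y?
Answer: -743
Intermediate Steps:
Y = -94811 (Y = ((-47498 + 81*41) - 145445)/2 = ((-47498 + 3321) - 145445)/2 = (-44177 - 145445)/2 = (½)*(-189622) = -94811)
-31356*(-3) + Y = -31356*(-3) - 94811 = -468*(-201) - 94811 = 94068 - 94811 = -743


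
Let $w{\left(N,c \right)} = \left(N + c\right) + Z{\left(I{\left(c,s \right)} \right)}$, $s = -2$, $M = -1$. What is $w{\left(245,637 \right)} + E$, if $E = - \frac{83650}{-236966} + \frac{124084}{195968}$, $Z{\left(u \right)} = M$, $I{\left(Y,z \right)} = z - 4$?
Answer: $\frac{5119682110359}{5804719136} \approx 881.99$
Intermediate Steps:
$I{\left(Y,z \right)} = -4 + z$ ($I{\left(Y,z \right)} = z - 4 = -4 + z$)
$Z{\left(u \right)} = -1$
$w{\left(N,c \right)} = -1 + N + c$ ($w{\left(N,c \right)} = \left(N + c\right) - 1 = -1 + N + c$)
$E = \frac{5724551543}{5804719136}$ ($E = \left(-83650\right) \left(- \frac{1}{236966}\right) + 124084 \cdot \frac{1}{195968} = \frac{41825}{118483} + \frac{31021}{48992} = \frac{5724551543}{5804719136} \approx 0.98619$)
$w{\left(245,637 \right)} + E = \left(-1 + 245 + 637\right) + \frac{5724551543}{5804719136} = 881 + \frac{5724551543}{5804719136} = \frac{5119682110359}{5804719136}$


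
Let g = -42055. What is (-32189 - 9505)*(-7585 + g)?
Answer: 2069690160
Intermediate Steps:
(-32189 - 9505)*(-7585 + g) = (-32189 - 9505)*(-7585 - 42055) = -41694*(-49640) = 2069690160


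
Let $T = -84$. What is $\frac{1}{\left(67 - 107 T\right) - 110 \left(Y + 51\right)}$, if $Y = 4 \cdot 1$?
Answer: $\frac{1}{3005} \approx 0.00033278$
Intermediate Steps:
$Y = 4$
$\frac{1}{\left(67 - 107 T\right) - 110 \left(Y + 51\right)} = \frac{1}{\left(67 - -8988\right) - 110 \left(4 + 51\right)} = \frac{1}{\left(67 + 8988\right) - 6050} = \frac{1}{9055 - 6050} = \frac{1}{3005}$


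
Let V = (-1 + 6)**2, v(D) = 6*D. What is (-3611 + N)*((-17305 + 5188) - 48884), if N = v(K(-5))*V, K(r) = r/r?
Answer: 211124461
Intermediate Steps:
K(r) = 1
V = 25 (V = 5**2 = 25)
N = 150 (N = (6*1)*25 = 6*25 = 150)
(-3611 + N)*((-17305 + 5188) - 48884) = (-3611 + 150)*((-17305 + 5188) - 48884) = -3461*(-12117 - 48884) = -3461*(-61001) = 211124461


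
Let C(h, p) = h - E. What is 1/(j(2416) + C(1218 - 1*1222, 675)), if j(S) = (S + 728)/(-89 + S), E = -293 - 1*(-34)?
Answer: 2327/596529 ≈ 0.0039009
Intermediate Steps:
E = -259 (E = -293 + 34 = -259)
C(h, p) = 259 + h (C(h, p) = h - 1*(-259) = h + 259 = 259 + h)
j(S) = (728 + S)/(-89 + S)
1/(j(2416) + C(1218 - 1*1222, 675)) = 1/((728 + 2416)/(-89 + 2416) + (259 + (1218 - 1*1222))) = 1/(3144/2327 + (259 + (1218 - 1222))) = 1/((1/2327)*3144 + (259 - 4)) = 1/(3144/2327 + 255) = 1/(596529/2327) = 2327/596529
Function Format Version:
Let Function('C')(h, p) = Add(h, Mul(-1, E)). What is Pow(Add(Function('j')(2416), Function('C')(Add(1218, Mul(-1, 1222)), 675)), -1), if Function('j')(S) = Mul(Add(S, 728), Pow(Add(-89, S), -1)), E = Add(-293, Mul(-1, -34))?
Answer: Rational(2327, 596529) ≈ 0.0039009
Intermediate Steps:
E = -259 (E = Add(-293, 34) = -259)
Function('C')(h, p) = Add(259, h) (Function('C')(h, p) = Add(h, Mul(-1, -259)) = Add(h, 259) = Add(259, h))
Function('j')(S) = Mul(Pow(Add(-89, S), -1), Add(728, S)) (Function('j')(S) = Mul(Add(728, S), Pow(Add(-89, S), -1)) = Mul(Pow(Add(-89, S), -1), Add(728, S)))
Pow(Add(Function('j')(2416), Function('C')(Add(1218, Mul(-1, 1222)), 675)), -1) = Pow(Add(Mul(Pow(Add(-89, 2416), -1), Add(728, 2416)), Add(259, Add(1218, Mul(-1, 1222)))), -1) = Pow(Add(Mul(Pow(2327, -1), 3144), Add(259, Add(1218, -1222))), -1) = Pow(Add(Mul(Rational(1, 2327), 3144), Add(259, -4)), -1) = Pow(Add(Rational(3144, 2327), 255), -1) = Pow(Rational(596529, 2327), -1) = Rational(2327, 596529)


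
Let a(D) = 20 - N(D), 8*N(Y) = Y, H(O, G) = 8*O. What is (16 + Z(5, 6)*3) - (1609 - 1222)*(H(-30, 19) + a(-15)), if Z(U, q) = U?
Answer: 675563/8 ≈ 84445.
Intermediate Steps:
N(Y) = Y/8
a(D) = 20 - D/8
(16 + Z(5, 6)*3) - (1609 - 1222)*(H(-30, 19) + a(-15)) = (16 + 5*3) - (1609 - 1222)*(8*(-30) + (20 - ⅛*(-15))) = (16 + 15) - 387*(-240 + (20 + 15/8)) = 31 - 387*(-240 + 175/8) = 31 - 387*(-1745)/8 = 31 - 1*(-675315/8) = 31 + 675315/8 = 675563/8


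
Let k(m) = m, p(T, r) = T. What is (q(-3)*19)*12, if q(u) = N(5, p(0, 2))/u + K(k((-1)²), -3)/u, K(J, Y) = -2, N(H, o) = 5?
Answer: -228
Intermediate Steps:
q(u) = 3/u (q(u) = 5/u - 2/u = 3/u)
(q(-3)*19)*12 = ((3/(-3))*19)*12 = ((3*(-⅓))*19)*12 = -1*19*12 = -19*12 = -228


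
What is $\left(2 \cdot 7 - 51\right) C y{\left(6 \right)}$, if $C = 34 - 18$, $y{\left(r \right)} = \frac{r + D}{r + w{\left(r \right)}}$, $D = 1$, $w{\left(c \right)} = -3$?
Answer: $- \frac{4144}{3} \approx -1381.3$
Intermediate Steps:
$y{\left(r \right)} = \frac{1 + r}{-3 + r}$ ($y{\left(r \right)} = \frac{r + 1}{r - 3} = \frac{1 + r}{-3 + r}$)
$C = 16$ ($C = 34 - 18 = 16$)
$\left(2 \cdot 7 - 51\right) C y{\left(6 \right)} = \left(2 \cdot 7 - 51\right) 16 \frac{1 + 6}{-3 + 6} = \left(14 - 51\right) 16 \cdot \frac{1}{3} \cdot 7 = \left(-37\right) 16 \cdot \frac{1}{3} \cdot 7 = \left(-592\right) \frac{7}{3} = - \frac{4144}{3}$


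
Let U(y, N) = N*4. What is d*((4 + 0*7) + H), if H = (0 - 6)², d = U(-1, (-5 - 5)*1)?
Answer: -1600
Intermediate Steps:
U(y, N) = 4*N
d = -40 (d = 4*((-5 - 5)*1) = 4*(-10*1) = 4*(-10) = -40)
H = 36 (H = (-6)² = 36)
d*((4 + 0*7) + H) = -40*((4 + 0*7) + 36) = -40*((4 + 0) + 36) = -40*(4 + 36) = -40*40 = -1600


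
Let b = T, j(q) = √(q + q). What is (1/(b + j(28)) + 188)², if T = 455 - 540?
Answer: 1816260250025/51394561 - 5390748*√14/51394561 ≈ 35339.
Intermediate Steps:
j(q) = √2*√q (j(q) = √(2*q) = √2*√q)
T = -85
b = -85
(1/(b + j(28)) + 188)² = (1/(-85 + √2*√28) + 188)² = (1/(-85 + √2*(2*√7)) + 188)² = (1/(-85 + 2*√14) + 188)² = (188 + 1/(-85 + 2*√14))²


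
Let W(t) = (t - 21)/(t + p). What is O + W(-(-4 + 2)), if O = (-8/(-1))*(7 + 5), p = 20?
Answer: 2093/22 ≈ 95.136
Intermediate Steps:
O = 96 (O = -8*(-1)*12 = 8*12 = 96)
W(t) = (-21 + t)/(20 + t) (W(t) = (t - 21)/(t + 20) = (-21 + t)/(20 + t))
O + W(-(-4 + 2)) = 96 + (-21 - (-4 + 2))/(20 - (-4 + 2)) = 96 + (-21 - 1*(-2))/(20 - 1*(-2)) = 96 + (-21 + 2)/(20 + 2) = 96 - 19/22 = 2093/22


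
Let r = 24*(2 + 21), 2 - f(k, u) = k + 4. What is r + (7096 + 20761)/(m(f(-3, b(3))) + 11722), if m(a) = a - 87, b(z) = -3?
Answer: 6450929/11636 ≈ 554.39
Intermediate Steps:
f(k, u) = -2 - k (f(k, u) = 2 - (k + 4) = 2 - (4 + k) = 2 + (-4 - k) = -2 - k)
m(a) = -87 + a
r = 552 (r = 24*23 = 552)
r + (7096 + 20761)/(m(f(-3, b(3))) + 11722) = 552 + (7096 + 20761)/((-87 + (-2 - 1*(-3))) + 11722) = 552 + 27857/((-87 + (-2 + 3)) + 11722) = 552 + 27857/((-87 + 1) + 11722) = 552 + 27857/(-86 + 11722) = 552 + 27857/11636 = 6450929/11636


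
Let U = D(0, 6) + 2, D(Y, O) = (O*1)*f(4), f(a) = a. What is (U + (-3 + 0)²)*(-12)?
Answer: -420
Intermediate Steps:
D(Y, O) = 4*O (D(Y, O) = (O*1)*4 = O*4 = 4*O)
U = 26 (U = 4*6 + 2 = 24 + 2 = 26)
(U + (-3 + 0)²)*(-12) = (26 + (-3 + 0)²)*(-12) = (26 + (-3)²)*(-12) = (26 + 9)*(-12) = 35*(-12) = -420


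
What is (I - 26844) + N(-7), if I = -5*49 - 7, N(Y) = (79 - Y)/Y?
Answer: -189758/7 ≈ -27108.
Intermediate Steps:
N(Y) = (79 - Y)/Y
I = -252 (I = -245 - 7 = -252)
(I - 26844) + N(-7) = (-252 - 26844) + (79 - 1*(-7))/(-7) = -27096 - (79 + 7)/7 = -27096 - ⅐*86 = -27096 - 86/7 = -189758/7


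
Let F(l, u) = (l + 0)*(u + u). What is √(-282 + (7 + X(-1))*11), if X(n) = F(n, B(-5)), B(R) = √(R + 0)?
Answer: √(-205 - 22*I*√5) ≈ 1.7058 - 14.419*I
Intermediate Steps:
B(R) = √R
F(l, u) = 2*l*u (F(l, u) = l*(2*u) = 2*l*u)
X(n) = 2*I*n*√5 (X(n) = 2*n*√(-5) = 2*n*(I*√5) = 2*I*n*√5)
√(-282 + (7 + X(-1))*11) = √(-282 + (7 + 2*I*(-1)*√5)*11) = √(-282 + (7 - 2*I*√5)*11) = √(-282 + (77 - 22*I*√5)) = √(-205 - 22*I*√5)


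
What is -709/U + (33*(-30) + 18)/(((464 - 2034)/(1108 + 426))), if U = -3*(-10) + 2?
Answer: 23300203/25120 ≈ 927.56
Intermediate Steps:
U = 32 (U = 30 + 2 = 32)
-709/U + (33*(-30) + 18)/(((464 - 2034)/(1108 + 426))) = -709/32 + (33*(-30) + 18)/(((464 - 2034)/(1108 + 426))) = -709*1/32 + (-990 + 18)/((-1570/1534)) = -709/32 - 972/((-1570*1/1534)) = -709/32 - 972/(-785/767) = -709/32 - 972*(-767/785) = -709/32 + 745524/785 = 23300203/25120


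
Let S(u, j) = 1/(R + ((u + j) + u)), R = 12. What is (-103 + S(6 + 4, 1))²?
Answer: 11546404/1089 ≈ 10603.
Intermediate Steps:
S(u, j) = 1/(12 + j + 2*u) (S(u, j) = 1/(12 + ((u + j) + u)) = 1/(12 + ((j + u) + u)) = 1/(12 + (j + 2*u)) = 1/(12 + j + 2*u))
(-103 + S(6 + 4, 1))² = (-103 + 1/(12 + 1 + 2*(6 + 4)))² = (-103 + 1/(12 + 1 + 2*10))² = (-103 + 1/(12 + 1 + 20))² = (-103 + 1/33)² = (-3398/33)² = 11546404/1089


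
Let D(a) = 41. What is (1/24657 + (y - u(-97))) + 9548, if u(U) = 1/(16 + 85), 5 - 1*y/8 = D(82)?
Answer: 23060681264/2490357 ≈ 9260.0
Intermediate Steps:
y = -288 (y = 40 - 8*41 = 40 - 328 = -288)
u(U) = 1/101
(1/24657 + (y - u(-97))) + 9548 = (1/24657 + (-288 - 1*1/101)) + 9548 = (1/24657 + (-288 - 1/101)) + 9548 = (1/24657 - 29089/101) + 9548 = -717247372/2490357 + 9548 = 23060681264/2490357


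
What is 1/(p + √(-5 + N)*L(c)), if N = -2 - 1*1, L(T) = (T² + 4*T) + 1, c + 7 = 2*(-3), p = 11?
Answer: 11/111513 - 236*I*√2/111513 ≈ 9.8643e-5 - 0.002993*I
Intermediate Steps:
c = -13 (c = -7 + 2*(-3) = -7 - 6 = -13)
L(T) = 1 + T² + 4*T
N = -3 (N = -2 - 1 = -3)
1/(p + √(-5 + N)*L(c)) = 1/(11 + √(-5 - 3)*(1 + (-13)² + 4*(-13))) = 1/(11 + √(-8)*(1 + 169 - 52)) = 1/(11 + (2*I*√2)*118) = 1/(11 + 236*I*√2)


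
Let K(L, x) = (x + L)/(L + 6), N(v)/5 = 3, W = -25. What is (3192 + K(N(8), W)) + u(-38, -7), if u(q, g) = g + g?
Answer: 66728/21 ≈ 3177.5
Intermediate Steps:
N(v) = 15 (N(v) = 5*3 = 15)
K(L, x) = (L + x)/(6 + L)
u(q, g) = 2*g
(3192 + K(N(8), W)) + u(-38, -7) = (3192 + (15 - 25)/(6 + 15)) + 2*(-7) = (3192 - 10/21) - 14 = 67022/21 - 14 = 66728/21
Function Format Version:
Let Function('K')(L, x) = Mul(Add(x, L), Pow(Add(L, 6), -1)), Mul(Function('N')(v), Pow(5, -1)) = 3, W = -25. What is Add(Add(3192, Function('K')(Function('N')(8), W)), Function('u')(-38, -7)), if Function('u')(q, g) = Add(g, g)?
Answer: Rational(66728, 21) ≈ 3177.5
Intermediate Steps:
Function('N')(v) = 15 (Function('N')(v) = Mul(5, 3) = 15)
Function('K')(L, x) = Mul(Pow(Add(6, L), -1), Add(L, x)) (Function('K')(L, x) = Mul(Add(L, x), Pow(Add(6, L), -1)) = Mul(Pow(Add(6, L), -1), Add(L, x)))
Function('u')(q, g) = Mul(2, g)
Add(Add(3192, Function('K')(Function('N')(8), W)), Function('u')(-38, -7)) = Add(Add(3192, Mul(Pow(Add(6, 15), -1), Add(15, -25))), Mul(2, -7)) = Add(Add(3192, Mul(Pow(21, -1), -10)), -14) = Add(Add(3192, Mul(Rational(1, 21), -10)), -14) = Add(Add(3192, Rational(-10, 21)), -14) = Add(Rational(67022, 21), -14) = Rational(66728, 21)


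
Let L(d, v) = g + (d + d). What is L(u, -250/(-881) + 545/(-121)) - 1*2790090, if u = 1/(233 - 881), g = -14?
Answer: -903993697/324 ≈ -2.7901e+6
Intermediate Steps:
u = -1/648 (u = 1/(-648) = -1/648 ≈ -0.0015432)
L(d, v) = -14 + 2*d (L(d, v) = -14 + (d + d) = -14 + 2*d)
L(u, -250/(-881) + 545/(-121)) - 1*2790090 = (-14 + 2*(-1/648)) - 1*2790090 = (-14 - 1/324) - 2790090 = -4537/324 - 2790090 = -903993697/324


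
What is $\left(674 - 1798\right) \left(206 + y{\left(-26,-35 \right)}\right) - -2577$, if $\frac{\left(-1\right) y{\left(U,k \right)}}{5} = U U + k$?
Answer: $3373453$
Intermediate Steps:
$y{\left(U,k \right)} = - 5 k - 5 U^{2}$ ($y{\left(U,k \right)} = - 5 \left(U U + k\right) = - 5 \left(U^{2} + k\right) = - 5 \left(k + U^{2}\right) = - 5 k - 5 U^{2}$)
$\left(674 - 1798\right) \left(206 + y{\left(-26,-35 \right)}\right) - -2577 = \left(674 - 1798\right) \left(206 - \left(-175 + 5 \left(-26\right)^{2}\right)\right) - -2577 = - 1124 \left(206 + \left(175 - 3380\right)\right) + 2577 = - 1124 \left(206 - 3205\right) + 2577 = \left(-1124\right) \left(-2999\right) + 2577 = 3370876 + 2577 = 3373453$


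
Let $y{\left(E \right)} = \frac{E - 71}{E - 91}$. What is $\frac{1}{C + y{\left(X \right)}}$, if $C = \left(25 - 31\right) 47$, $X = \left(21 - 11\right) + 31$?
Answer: $- \frac{5}{1407} \approx -0.0035537$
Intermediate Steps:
$X = 41$ ($X = 10 + 31 = 41$)
$y{\left(E \right)} = \frac{-71 + E}{-91 + E}$
$C = -282$ ($C = \left(-6\right) 47 = -282$)
$\frac{1}{C + y{\left(X \right)}} = \frac{1}{-282 + \frac{-71 + 41}{-91 + 41}} = \frac{1}{-282 + \frac{1}{-50} \left(-30\right)} = \frac{1}{-282 - - \frac{3}{5}} = \frac{1}{-282 + \frac{3}{5}} = \frac{1}{- \frac{1407}{5}} = - \frac{5}{1407}$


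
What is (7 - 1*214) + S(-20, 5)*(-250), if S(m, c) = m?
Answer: 4793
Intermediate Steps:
(7 - 1*214) + S(-20, 5)*(-250) = (7 - 1*214) - 20*(-250) = (7 - 214) + 5000 = -207 + 5000 = 4793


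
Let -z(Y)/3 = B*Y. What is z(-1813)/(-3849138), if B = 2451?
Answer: -1481221/427682 ≈ -3.4634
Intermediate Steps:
z(Y) = -7353*Y
z(-1813)/(-3849138) = -7353*(-1813)/(-3849138) = 13330989*(-1/3849138) = -1481221/427682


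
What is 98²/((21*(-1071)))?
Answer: -196/459 ≈ -0.42702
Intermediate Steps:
98²/((21*(-1071))) = 9604/(-22491) = 9604*(-1/22491) = -196/459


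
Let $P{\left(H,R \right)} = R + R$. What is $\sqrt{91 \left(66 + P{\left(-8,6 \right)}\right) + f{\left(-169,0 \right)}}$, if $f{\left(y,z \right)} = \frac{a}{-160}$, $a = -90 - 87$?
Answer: $\frac{\sqrt{11358570}}{40} \approx 84.256$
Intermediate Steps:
$P{\left(H,R \right)} = 2 R$
$a = -177$
$f{\left(y,z \right)} = \frac{177}{160}$ ($f{\left(y,z \right)} = - \frac{177}{-160} = \left(-177\right) \left(- \frac{1}{160}\right) = \frac{177}{160}$)
$\sqrt{91 \left(66 + P{\left(-8,6 \right)}\right) + f{\left(-169,0 \right)}} = \sqrt{91 \left(66 + 2 \cdot 6\right) + \frac{177}{160}} = \sqrt{91 \left(66 + 12\right) + \frac{177}{160}} = \sqrt{91 \cdot 78 + \frac{177}{160}} = \sqrt{7098 + \frac{177}{160}} = \sqrt{\frac{1135857}{160}} = \frac{\sqrt{11358570}}{40}$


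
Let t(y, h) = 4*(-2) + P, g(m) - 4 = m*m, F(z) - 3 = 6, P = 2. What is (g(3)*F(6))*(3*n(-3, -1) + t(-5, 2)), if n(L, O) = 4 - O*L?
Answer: -351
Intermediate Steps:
F(z) = 9 (F(z) = 3 + 6 = 9)
g(m) = 4 + m**2 (g(m) = 4 + m*m = 4 + m**2)
t(y, h) = -6 (t(y, h) = 4*(-2) + 2 = -8 + 2 = -6)
n(L, O) = 4 - L*O
(g(3)*F(6))*(3*n(-3, -1) + t(-5, 2)) = ((4 + 3**2)*9)*(3*(4 - 1*(-3)*(-1)) - 6) = ((4 + 9)*9)*(3*(4 - 3) - 6) = (13*9)*(3*1 - 6) = 117*(3 - 6) = 117*(-3) = -351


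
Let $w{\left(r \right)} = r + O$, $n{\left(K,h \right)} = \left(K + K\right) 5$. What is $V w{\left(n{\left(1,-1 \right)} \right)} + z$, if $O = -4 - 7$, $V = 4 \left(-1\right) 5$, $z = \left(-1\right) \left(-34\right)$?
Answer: $54$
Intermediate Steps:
$z = 34$
$n{\left(K,h \right)} = 10 K$ ($n{\left(K,h \right)} = 2 K 5 = 10 K$)
$V = -20$ ($V = \left(-4\right) 5 = -20$)
$O = -11$ ($O = -4 - 7 = -11$)
$w{\left(r \right)} = -11 + r$ ($w{\left(r \right)} = r - 11 = -11 + r$)
$V w{\left(n{\left(1,-1 \right)} \right)} + z = - 20 \left(-11 + 10 \cdot 1\right) + 34 = - 20 \left(-11 + 10\right) + 34 = \left(-20\right) \left(-1\right) + 34 = 20 + 34 = 54$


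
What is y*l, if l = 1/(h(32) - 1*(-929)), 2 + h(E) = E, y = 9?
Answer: 9/959 ≈ 0.0093848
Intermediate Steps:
h(E) = -2 + E
l = 1/959 (l = 1/((-2 + 32) - 1*(-929)) = 1/(30 + 929) = 1/959 ≈ 0.0010428)
y*l = 9*(1/959) = 9/959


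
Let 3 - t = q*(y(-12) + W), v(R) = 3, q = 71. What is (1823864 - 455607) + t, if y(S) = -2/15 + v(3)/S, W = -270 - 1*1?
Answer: 83251693/60 ≈ 1.3875e+6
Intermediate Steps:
W = -271 (W = -270 - 1 = -271)
y(S) = -2/15 + 3/S
t = 1156273/60 (t = 3 - 71*((-2/15 + 3/(-12)) - 271) = 3 - 71*((-2/15 + 3*(-1/12)) - 271) = 3 - 71*((-2/15 - 1/4) - 271) = 3 - 71*(-23/60 - 271) = 3 - 71*(-16283)/60 = 3 - 1*(-1156093/60) = 3 + 1156093/60 = 1156273/60 ≈ 19271.)
(1823864 - 455607) + t = (1823864 - 455607) + 1156273/60 = 1368257 + 1156273/60 = 83251693/60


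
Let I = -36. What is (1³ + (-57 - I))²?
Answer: 400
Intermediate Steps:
(1³ + (-57 - I))² = (1³ + (-57 - 1*(-36)))² = (1 + (-57 + 36))² = (1 - 21)² = (-20)² = 400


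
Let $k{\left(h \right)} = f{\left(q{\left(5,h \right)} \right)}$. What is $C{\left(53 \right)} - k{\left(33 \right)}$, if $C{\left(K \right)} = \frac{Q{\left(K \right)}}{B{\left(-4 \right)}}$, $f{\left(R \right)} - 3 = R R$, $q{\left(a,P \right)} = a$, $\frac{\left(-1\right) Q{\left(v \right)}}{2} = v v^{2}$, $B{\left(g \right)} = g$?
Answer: $\frac{148821}{2} \approx 74411.0$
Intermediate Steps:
$Q{\left(v \right)} = - 2 v^{3}$ ($Q{\left(v \right)} = - 2 v v^{2} = - 2 v^{3}$)
$f{\left(R \right)} = 3 + R^{2}$ ($f{\left(R \right)} = 3 + R R = 3 + R^{2}$)
$k{\left(h \right)} = 28$ ($k{\left(h \right)} = 3 + 5^{2} = 3 + 25 = 28$)
$C{\left(K \right)} = \frac{K^{3}}{2}$ ($C{\left(K \right)} = \frac{\left(-2\right) K^{3}}{-4} = - 2 K^{3} \left(- \frac{1}{4}\right) = \frac{K^{3}}{2}$)
$C{\left(53 \right)} - k{\left(33 \right)} = \frac{53^{3}}{2} - 28 = \frac{1}{2} \cdot 148877 - 28 = \frac{148877}{2} - 28 = \frac{148821}{2}$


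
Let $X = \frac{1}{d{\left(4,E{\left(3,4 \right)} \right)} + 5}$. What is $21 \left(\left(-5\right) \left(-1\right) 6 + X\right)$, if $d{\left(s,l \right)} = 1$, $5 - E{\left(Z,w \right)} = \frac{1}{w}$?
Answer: $\frac{1267}{2} \approx 633.5$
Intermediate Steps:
$E{\left(Z,w \right)} = 5 - \frac{1}{w}$
$X = \frac{1}{6}$ ($X = \frac{1}{1 + 5} = \frac{1}{6} \approx 0.16667$)
$21 \left(\left(-5\right) \left(-1\right) 6 + X\right) = 21 \left(\left(-5\right) \left(-1\right) 6 + \frac{1}{6}\right) = 21 \left(5 \cdot 6 + \frac{1}{6}\right) = 21 \left(30 + \frac{1}{6}\right) = 21 \cdot \frac{181}{6} = \frac{1267}{2}$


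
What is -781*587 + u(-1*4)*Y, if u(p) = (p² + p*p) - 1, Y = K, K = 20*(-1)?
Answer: -459067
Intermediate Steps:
K = -20
Y = -20
u(p) = -1 + 2*p² (u(p) = (p² + p²) - 1 = 2*p² - 1 = -1 + 2*p²)
-781*587 + u(-1*4)*Y = -781*587 + (-1 + 2*(-1*4)²)*(-20) = -458447 + (-1 + 2*(-4)²)*(-20) = -458447 + (-1 + 2*16)*(-20) = -458447 + (-1 + 32)*(-20) = -458447 + 31*(-20) = -458447 - 620 = -459067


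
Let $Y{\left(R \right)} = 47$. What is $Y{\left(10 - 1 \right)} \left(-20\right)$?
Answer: $-940$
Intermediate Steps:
$Y{\left(10 - 1 \right)} \left(-20\right) = 47 \left(-20\right) = -940$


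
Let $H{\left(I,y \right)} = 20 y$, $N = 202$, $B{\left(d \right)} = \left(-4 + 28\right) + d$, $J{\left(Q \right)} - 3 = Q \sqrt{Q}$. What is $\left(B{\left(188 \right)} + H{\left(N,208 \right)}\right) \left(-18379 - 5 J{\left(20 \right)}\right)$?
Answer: $-80418568 - 874400 \sqrt{5} \approx -8.2374 \cdot 10^{7}$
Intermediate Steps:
$J{\left(Q \right)} = 3 + Q^{\frac{3}{2}}$ ($J{\left(Q \right)} = 3 + Q \sqrt{Q} = 3 + Q^{\frac{3}{2}}$)
$B{\left(d \right)} = 24 + d$
$\left(B{\left(188 \right)} + H{\left(N,208 \right)}\right) \left(-18379 - 5 J{\left(20 \right)}\right) = \left(\left(24 + 188\right) + 20 \cdot 208\right) \left(-18379 - 5 \left(3 + 20^{\frac{3}{2}}\right)\right) = \left(212 + 4160\right) \left(-18379 - 5 \left(3 + 40 \sqrt{5}\right)\right) = 4372 \left(-18379 - \left(15 + 200 \sqrt{5}\right)\right) = 4372 \left(-18394 - 200 \sqrt{5}\right) = -80418568 - 874400 \sqrt{5}$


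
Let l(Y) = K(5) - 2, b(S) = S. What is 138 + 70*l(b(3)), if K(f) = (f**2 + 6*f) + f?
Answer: 4198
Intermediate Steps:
K(f) = f**2 + 7*f
l(Y) = 58 (l(Y) = 5*(7 + 5) - 2 = 5*12 - 2 = 60 - 2 = 58)
138 + 70*l(b(3)) = 138 + 70*58 = 138 + 4060 = 4198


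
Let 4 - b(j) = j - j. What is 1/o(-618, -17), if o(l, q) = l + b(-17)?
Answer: -1/614 ≈ -0.0016287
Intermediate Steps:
b(j) = 4 (b(j) = 4 - (j - j) = 4 - 1*0 = 4 + 0 = 4)
o(l, q) = 4 + l (o(l, q) = l + 4 = 4 + l)
1/o(-618, -17) = 1/(4 - 618) = 1/(-614) = -1/614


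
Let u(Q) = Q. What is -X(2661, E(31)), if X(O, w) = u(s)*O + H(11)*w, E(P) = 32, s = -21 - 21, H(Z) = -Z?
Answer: 112114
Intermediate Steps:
s = -42
X(O, w) = -42*O - 11*w (X(O, w) = -42*O + (-1*11)*w = -42*O - 11*w)
-X(2661, E(31)) = -(-42*2661 - 11*32) = -(-111762 - 352) = -1*(-112114) = 112114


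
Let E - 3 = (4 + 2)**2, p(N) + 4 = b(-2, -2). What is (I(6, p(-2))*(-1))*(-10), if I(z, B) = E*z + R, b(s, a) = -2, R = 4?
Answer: 2380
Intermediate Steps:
p(N) = -6 (p(N) = -4 - 2 = -6)
E = 39 (E = 3 + (4 + 2)**2 = 3 + 6**2 = 3 + 36 = 39)
I(z, B) = 4 + 39*z (I(z, B) = 39*z + 4 = 4 + 39*z)
(I(6, p(-2))*(-1))*(-10) = ((4 + 39*6)*(-1))*(-10) = ((4 + 234)*(-1))*(-10) = (238*(-1))*(-10) = -238*(-10) = 2380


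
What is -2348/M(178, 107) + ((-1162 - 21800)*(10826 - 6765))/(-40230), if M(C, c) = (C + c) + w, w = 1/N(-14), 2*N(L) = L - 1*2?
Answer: 35293010993/15280695 ≈ 2309.6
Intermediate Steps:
N(L) = -1 + L/2 (N(L) = (L - 1*2)/2 = (L - 2)/2 = (-2 + L)/2 = -1 + L/2)
w = -⅛ (w = 1/(-1 + (½)*(-14)) = 1/(-1 - 7) = 1/(-8) = -⅛ ≈ -0.12500)
M(C, c) = -⅛ + C + c (M(C, c) = (C + c) - ⅛ = -⅛ + C + c)
-2348/M(178, 107) + ((-1162 - 21800)*(10826 - 6765))/(-40230) = -2348/(-⅛ + 178 + 107) + ((-1162 - 21800)*(10826 - 6765))/(-40230) = -2348/2279/8 - 22962*4061*(-1/40230) = -2348*8/2279 - 93248682*(-1/40230) = -18784/2279 + 15541447/6705 = 35293010993/15280695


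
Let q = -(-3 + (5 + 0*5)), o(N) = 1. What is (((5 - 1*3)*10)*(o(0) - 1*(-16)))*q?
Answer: -680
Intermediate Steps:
q = -2 (q = -(-3 + (5 + 0)) = -(-3 + 5) = -1*2 = -2)
(((5 - 1*3)*10)*(o(0) - 1*(-16)))*q = (((5 - 1*3)*10)*(1 - 1*(-16)))*(-2) = (((5 - 3)*10)*(1 + 16))*(-2) = ((2*10)*17)*(-2) = (20*17)*(-2) = 340*(-2) = -680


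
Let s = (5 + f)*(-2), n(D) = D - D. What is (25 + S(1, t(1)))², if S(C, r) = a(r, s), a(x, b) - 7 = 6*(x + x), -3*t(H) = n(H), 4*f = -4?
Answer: 1024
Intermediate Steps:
f = -1 (f = (¼)*(-4) = -1)
n(D) = 0
s = -8 (s = (5 - 1)*(-2) = 4*(-2) = -8)
t(H) = 0 (t(H) = -⅓*0 = 0)
a(x, b) = 7 + 12*x (a(x, b) = 7 + 6*(x + x) = 7 + 6*(2*x) = 7 + 12*x)
S(C, r) = 7 + 12*r
(25 + S(1, t(1)))² = (25 + (7 + 12*0))² = (25 + (7 + 0))² = (25 + 7)² = 32² = 1024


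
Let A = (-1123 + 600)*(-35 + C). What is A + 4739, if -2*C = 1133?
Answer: 638647/2 ≈ 3.1932e+5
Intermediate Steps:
C = -1133/2 (C = -½*1133 = -1133/2 ≈ -566.50)
A = 629169/2 (A = (-1123 + 600)*(-35 - 1133/2) = -523*(-1203/2) = 629169/2 ≈ 3.1458e+5)
A + 4739 = 629169/2 + 4739 = 638647/2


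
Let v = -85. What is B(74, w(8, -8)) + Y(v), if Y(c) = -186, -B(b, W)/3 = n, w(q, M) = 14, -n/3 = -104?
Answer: -1122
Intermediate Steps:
n = 312 (n = -3*(-104) = 312)
B(b, W) = -936 (B(b, W) = -3*312 = -936)
B(74, w(8, -8)) + Y(v) = -936 - 186 = -1122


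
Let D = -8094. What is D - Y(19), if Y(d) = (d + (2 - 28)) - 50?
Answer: -8037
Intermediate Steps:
Y(d) = -76 + d (Y(d) = (d - 26) - 50 = (-26 + d) - 50 = -76 + d)
D - Y(19) = -8094 - (-76 + 19) = -8094 - 1*(-57) = -8094 + 57 = -8037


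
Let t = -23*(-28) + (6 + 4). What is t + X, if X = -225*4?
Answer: -246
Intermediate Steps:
t = 654 (t = 644 + 10 = 654)
X = -900
t + X = 654 - 900 = -246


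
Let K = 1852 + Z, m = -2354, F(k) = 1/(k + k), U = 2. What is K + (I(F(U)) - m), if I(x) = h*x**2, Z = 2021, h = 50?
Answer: 49841/8 ≈ 6230.1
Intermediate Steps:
F(k) = 1/(2*k)
K = 3873 (K = 1852 + 2021 = 3873)
I(x) = 50*x**2
K + (I(F(U)) - m) = 3873 + (50*((1/2)/2)**2 - 1*(-2354)) = 3873 + (50*((1/2)*(1/2))**2 + 2354) = 3873 + (50*(1/4)**2 + 2354) = 3873 + (50*(1/16) + 2354) = 3873 + (25/8 + 2354) = 3873 + 18857/8 = 49841/8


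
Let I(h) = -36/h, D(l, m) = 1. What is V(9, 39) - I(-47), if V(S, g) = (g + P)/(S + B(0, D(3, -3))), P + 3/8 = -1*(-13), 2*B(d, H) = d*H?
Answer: 16819/3384 ≈ 4.9702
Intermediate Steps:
B(d, H) = H*d/2 (B(d, H) = (d*H)/2 = (H*d)/2 = H*d/2)
P = 101/8 (P = -3/8 - 1*(-13) = -3/8 + 13 = 101/8 ≈ 12.625)
V(S, g) = (101/8 + g)/S (V(S, g) = (g + 101/8)/(S + (½)*1*0) = (101/8 + g)/(S + 0) = (101/8 + g)/S)
V(9, 39) - I(-47) = (101/8 + 39)/9 - (-36)/(-47) = (⅑)*(413/8) - (-36)*(-1)/47 = 413/72 - 1*36/47 = 413/72 - 36/47 = 16819/3384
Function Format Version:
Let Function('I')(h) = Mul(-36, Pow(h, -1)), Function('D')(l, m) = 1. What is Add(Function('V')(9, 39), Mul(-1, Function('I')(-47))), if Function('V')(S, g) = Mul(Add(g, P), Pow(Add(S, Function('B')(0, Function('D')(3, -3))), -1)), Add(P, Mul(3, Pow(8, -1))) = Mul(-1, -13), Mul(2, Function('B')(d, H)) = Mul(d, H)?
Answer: Rational(16819, 3384) ≈ 4.9702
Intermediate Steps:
Function('B')(d, H) = Mul(Rational(1, 2), H, d) (Function('B')(d, H) = Mul(Rational(1, 2), Mul(d, H)) = Mul(Rational(1, 2), Mul(H, d)) = Mul(Rational(1, 2), H, d))
P = Rational(101, 8) (P = Add(Rational(-3, 8), Mul(-1, -13)) = Add(Rational(-3, 8), 13) = Rational(101, 8) ≈ 12.625)
Function('V')(S, g) = Mul(Pow(S, -1), Add(Rational(101, 8), g)) (Function('V')(S, g) = Mul(Add(g, Rational(101, 8)), Pow(Add(S, Mul(Rational(1, 2), 1, 0)), -1)) = Mul(Add(Rational(101, 8), g), Pow(Add(S, 0), -1)) = Mul(Add(Rational(101, 8), g), Pow(S, -1)) = Mul(Pow(S, -1), Add(Rational(101, 8), g)))
Add(Function('V')(9, 39), Mul(-1, Function('I')(-47))) = Add(Mul(Pow(9, -1), Add(Rational(101, 8), 39)), Mul(-1, Mul(-36, Pow(-47, -1)))) = Add(Mul(Rational(1, 9), Rational(413, 8)), Mul(-1, Mul(-36, Rational(-1, 47)))) = Add(Rational(413, 72), Mul(-1, Rational(36, 47))) = Add(Rational(413, 72), Rational(-36, 47)) = Rational(16819, 3384)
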